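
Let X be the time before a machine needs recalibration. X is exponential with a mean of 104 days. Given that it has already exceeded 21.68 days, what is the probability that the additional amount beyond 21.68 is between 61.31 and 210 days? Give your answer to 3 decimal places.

0.422

The rate is λ = 1/104 = 0.00961538 per day.
Memoryless: the residual past 21.68 is again Exp(λ).
P(61.31 < residual < 210) = e^(−λ·61.31) − e^(−λ·210) = 0.55459 − 0.13276 ≈ 0.422.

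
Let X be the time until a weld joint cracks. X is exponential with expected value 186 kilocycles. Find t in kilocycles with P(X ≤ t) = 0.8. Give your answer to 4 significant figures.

The rate is λ = 1/186 = 0.00537634 per kilocycle.
Set 1 − e^(−λt) = 0.8, so t = −ln(0.2)/λ = 1.6094/0.00537634 ≈ 299.355 kilocycles.

299.4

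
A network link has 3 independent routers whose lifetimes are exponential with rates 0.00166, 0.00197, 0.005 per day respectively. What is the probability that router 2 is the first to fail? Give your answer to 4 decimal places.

The time to first failure is exponential with rate Σλ = 0.00166 + 0.00197 + 0.005 = 0.00863.
P(router 2 first) = λ_2/Σλ = 0.00197/0.00863 ≈ 0.2283.

0.2283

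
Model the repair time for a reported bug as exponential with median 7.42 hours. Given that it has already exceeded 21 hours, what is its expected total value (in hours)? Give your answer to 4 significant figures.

31.70

For an exponential, median = ln(2)/λ, so λ = ln 2 / 7.42 = 0.0934161 per hour.
By memorylessness, E[X | X > 21] = 21 + 1/λ = 21 + 10.7048 = 31.7048 hours.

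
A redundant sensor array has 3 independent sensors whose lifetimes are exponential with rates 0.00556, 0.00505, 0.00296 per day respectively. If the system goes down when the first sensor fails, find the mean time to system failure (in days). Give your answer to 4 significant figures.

The time to first failure is exponential with rate Σλ = 0.00556 + 0.00505 + 0.00296 = 0.01357.
E[min] = 1/Σλ = 1/0.01357 = 73.692 days.

73.69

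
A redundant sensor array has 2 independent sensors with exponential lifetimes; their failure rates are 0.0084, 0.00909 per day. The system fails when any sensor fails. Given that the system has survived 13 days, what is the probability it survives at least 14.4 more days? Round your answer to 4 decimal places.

0.7774

Time to first failure ~ Exp(Σλ) with Σλ = 0.01749.
By memorylessness, P(T > 13+14.4 | T > 13) = P(T > 14.4) = e^(−0.01749·14.4) ≈ 0.7774.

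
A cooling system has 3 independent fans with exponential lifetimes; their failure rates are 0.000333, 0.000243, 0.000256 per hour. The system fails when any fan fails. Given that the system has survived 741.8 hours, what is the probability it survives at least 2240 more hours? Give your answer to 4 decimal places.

0.1551

Time to first failure ~ Exp(Σλ) with Σλ = 0.000832.
By memorylessness, P(T > 741.8+2240 | T > 741.8) = P(T > 2240) = e^(−0.000832·2240) ≈ 0.1551.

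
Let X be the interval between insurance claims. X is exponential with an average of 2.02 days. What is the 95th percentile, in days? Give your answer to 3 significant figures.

The rate is λ = 1/2.02 = 0.49505 per day.
Set 1 − e^(−λt) = 0.95, so t = −ln(0.05)/λ = 2.9957/0.49505 ≈ 6.05138 days.

6.05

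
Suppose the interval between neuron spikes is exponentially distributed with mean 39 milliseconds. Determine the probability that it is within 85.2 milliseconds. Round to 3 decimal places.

0.887

The rate is λ = 1/39 = 0.025641 per millisecond.
P(X ≤ 85.2) = 1 − e^(−λ·85.2) = 1 − e^(−2.1846) ≈ 0.887.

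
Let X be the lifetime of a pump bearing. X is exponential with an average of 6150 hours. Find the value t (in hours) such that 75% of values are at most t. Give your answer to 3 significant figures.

The rate is λ = 1/6150 = 0.000162602 per hour.
Set 1 − e^(−λt) = 0.75, so t = −ln(0.25)/λ = 1.3863/0.000162602 ≈ 8525.71 hours.

8530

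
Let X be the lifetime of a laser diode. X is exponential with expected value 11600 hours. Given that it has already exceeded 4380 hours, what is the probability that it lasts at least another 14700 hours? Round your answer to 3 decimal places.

0.282

The rate is λ = 1/11600 = 0.0000862069 per hour.
P(X > s+t | X > s) = e^(−λ(s+t))/e^(−λs) = e^(−λt), independent of s = 4380.
P(X > 14700) = e^(−1.2672) ≈ 0.282.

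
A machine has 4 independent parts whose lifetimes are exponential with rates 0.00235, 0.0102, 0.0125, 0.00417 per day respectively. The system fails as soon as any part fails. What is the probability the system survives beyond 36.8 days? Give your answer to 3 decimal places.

The time to first failure is exponential with rate Σλ = 0.00235 + 0.0102 + 0.0125 + 0.00417 = 0.02922.
P(min > 36.8) = e^(−0.02922·36.8) = e^(−1.0753) ≈ 0.341.

0.341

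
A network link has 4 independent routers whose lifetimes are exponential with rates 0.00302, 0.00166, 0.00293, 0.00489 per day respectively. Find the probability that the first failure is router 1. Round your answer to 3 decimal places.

The time to first failure is exponential with rate Σλ = 0.00302 + 0.00166 + 0.00293 + 0.00489 = 0.0125.
P(router 1 first) = λ_1/Σλ = 0.00302/0.0125 ≈ 0.242.

0.242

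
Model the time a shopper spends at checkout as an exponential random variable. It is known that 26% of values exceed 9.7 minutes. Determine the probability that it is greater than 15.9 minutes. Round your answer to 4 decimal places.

0.1099

e^(−λ·9.7) = 0.26 ⇒ λ = −ln(0.26)/9.7 = 0.138874.
P(X > 15.9) = e^(−0.138874·15.9) = e^(−2.2081) ≈ 0.1099.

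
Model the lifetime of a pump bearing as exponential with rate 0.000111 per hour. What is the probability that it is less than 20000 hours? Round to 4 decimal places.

0.8914

P(X ≤ 20000) = 1 − e^(−λ·20000) = 1 − e^(−2.22) ≈ 0.8914.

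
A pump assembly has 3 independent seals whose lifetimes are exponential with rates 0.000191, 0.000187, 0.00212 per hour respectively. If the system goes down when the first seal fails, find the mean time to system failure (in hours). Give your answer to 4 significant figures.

400.3

The time to first failure is exponential with rate Σλ = 0.000191 + 0.000187 + 0.00212 = 0.002498.
E[min] = 1/Σλ = 1/0.002498 = 400.32 hours.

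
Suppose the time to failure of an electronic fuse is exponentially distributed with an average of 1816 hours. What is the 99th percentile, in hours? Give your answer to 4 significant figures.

The rate is λ = 1/1816 = 0.000550661 per hour.
Set 1 − e^(−λt) = 0.99, so t = −ln(0.01)/λ = 4.6052/0.000550661 ≈ 8362.99 hours.

8363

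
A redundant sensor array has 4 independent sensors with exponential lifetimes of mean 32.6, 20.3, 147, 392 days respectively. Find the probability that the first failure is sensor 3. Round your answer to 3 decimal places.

Rates: λ_i = 1/mean_i → 0.0306748, 0.0492611, 0.00680272, 0.00255102; Σλ = 0.0892897.
P(sensor 3 first) = λ_3/Σλ = 0.00680272/0.0892897 ≈ 0.076.

0.076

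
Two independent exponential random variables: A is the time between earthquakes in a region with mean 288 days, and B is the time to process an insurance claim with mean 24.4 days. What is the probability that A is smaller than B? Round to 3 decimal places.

0.078

λ_1 = 1/288 = 0.00347222, λ_2 = 1/24.4 = 0.0409836.
For independent exponentials, P(A < B) = λ_1/(λ_1+λ_2) = 0.00347222/0.0444558 ≈ 0.078.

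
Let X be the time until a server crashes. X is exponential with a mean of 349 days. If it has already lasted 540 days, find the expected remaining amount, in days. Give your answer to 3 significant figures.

349

The rate is λ = 1/349 = 0.00286533 per day.
By memorylessness, the remaining amount past any threshold is again Exp(λ) with mean 1/λ = 349 days.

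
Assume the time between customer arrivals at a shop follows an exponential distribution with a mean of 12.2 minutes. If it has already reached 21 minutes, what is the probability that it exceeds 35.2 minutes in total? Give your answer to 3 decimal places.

The rate is λ = 1/12.2 = 0.0819672 per minute.
The exponential is memoryless, so the remaining time is again Exp(λ): the condition X > 21 is irrelevant.
P(X > 14.2) = e^(−1.1639) ≈ 0.312.

0.312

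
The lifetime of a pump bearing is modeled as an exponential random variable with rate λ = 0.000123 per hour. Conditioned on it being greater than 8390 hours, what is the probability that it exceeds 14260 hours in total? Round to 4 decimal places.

P(X > s+t | X > s) = e^(−λ(s+t))/e^(−λs) = e^(−λt), independent of s = 8390.
P(X > 5870) = e^(−0.72201) ≈ 0.4858.

0.4858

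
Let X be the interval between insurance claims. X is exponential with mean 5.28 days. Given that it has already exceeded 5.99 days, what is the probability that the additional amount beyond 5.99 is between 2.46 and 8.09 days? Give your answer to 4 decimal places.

The rate is λ = 1/5.28 = 0.189394 per day.
Memoryless: the residual past 5.99 is again Exp(λ).
P(2.46 < residual < 8.09) = e^(−λ·2.46) − e^(−λ·8.09) = 0.62756 − 0.21606 ≈ 0.4115.

0.4115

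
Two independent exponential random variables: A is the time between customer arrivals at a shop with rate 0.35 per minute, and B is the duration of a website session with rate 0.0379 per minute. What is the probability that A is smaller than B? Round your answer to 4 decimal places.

0.9023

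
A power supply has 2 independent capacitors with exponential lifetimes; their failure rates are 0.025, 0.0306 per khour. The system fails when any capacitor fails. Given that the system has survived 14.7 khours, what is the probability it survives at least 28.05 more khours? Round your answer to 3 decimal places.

0.210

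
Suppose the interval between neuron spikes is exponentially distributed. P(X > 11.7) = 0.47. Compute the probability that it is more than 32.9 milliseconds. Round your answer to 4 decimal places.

e^(−λ·11.7) = 0.47 ⇒ λ = −ln(0.47)/11.7 = 0.0645318.
P(X > 32.9) = e^(−0.0645318·32.9) = e^(−2.1231) ≈ 0.1197.

0.1197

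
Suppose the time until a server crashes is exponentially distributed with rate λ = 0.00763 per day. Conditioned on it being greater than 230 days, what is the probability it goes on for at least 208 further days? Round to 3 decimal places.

By the memoryless property, P(X > 230+208 | X > 230) = P(X > 208).
P(X > 208) = e^(−1.587) ≈ 0.205.

0.205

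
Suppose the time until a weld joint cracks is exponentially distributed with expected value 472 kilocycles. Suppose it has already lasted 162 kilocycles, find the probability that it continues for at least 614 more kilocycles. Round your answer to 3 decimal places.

The rate is λ = 1/472 = 0.00211864 per kilocycle.
The exponential is memoryless, so the remaining time is again Exp(λ): the condition X > 162 is irrelevant.
P(X > 614) = e^(−1.3008) ≈ 0.272.

0.272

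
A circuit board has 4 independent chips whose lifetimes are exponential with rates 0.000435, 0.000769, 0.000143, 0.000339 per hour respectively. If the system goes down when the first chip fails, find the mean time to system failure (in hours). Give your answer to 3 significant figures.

593

The time to first failure is exponential with rate Σλ = 0.000435 + 0.000769 + 0.000143 + 0.000339 = 0.001686.
E[min] = 1/Σλ = 1/0.001686 = 593.12 hours.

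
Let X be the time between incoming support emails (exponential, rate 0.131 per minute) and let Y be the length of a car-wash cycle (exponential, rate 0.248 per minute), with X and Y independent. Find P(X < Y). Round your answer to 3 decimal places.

λ_1 = 0.131, λ_2 = 0.248.
For independent exponentials, P(X < Y) = λ_1/(λ_1+λ_2) = 0.131/0.379 ≈ 0.346.

0.346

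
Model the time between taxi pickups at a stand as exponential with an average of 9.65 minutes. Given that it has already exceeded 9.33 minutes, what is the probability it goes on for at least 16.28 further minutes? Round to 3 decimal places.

0.185

The rate is λ = 1/9.65 = 0.103627 per minute.
P(X > s+t | X > s) = e^(−λ(s+t))/e^(−λs) = e^(−λt), independent of s = 9.33.
P(X > 16.28) = e^(−1.687) ≈ 0.185.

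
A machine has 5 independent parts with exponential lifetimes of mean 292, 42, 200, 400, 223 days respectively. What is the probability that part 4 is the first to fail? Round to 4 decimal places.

0.0637

Rates: λ_i = 1/mean_i → 0.00342466, 0.0238095, 0.005, 0.0025, 0.0044843; Σλ = 0.0392185.
P(part 4 first) = λ_4/Σλ = 0.0025/0.0392185 ≈ 0.0637.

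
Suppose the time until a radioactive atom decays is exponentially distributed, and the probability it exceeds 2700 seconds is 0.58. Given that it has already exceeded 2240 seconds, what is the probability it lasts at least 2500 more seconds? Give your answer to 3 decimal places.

From e^(−λ·2700) = 0.58, λ = −ln(0.58)/2700 = 0.000201751.
Memoryless: P(X > 2240+2500 | X > 2240) = P(X > 2500) = e^(−0.000201751·2500) ≈ 0.604.

0.604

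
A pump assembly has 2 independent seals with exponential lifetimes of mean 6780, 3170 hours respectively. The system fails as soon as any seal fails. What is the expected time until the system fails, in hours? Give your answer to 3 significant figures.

The first failure time is exponential with rate Σλ_i = 1/6780 + 1/3170 = 0.00046295 per hour.
E[min] = 1/Σλ = 1/0.00046295 = 2160.06 hours.

2160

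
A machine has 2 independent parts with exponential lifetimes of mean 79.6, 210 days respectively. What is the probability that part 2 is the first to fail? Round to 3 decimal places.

Rates: λ_i = 1/mean_i → 0.0125628, 0.0047619; Σλ = 0.0173247.
P(part 2 first) = λ_2/Σλ = 0.0047619/0.0173247 ≈ 0.275.

0.275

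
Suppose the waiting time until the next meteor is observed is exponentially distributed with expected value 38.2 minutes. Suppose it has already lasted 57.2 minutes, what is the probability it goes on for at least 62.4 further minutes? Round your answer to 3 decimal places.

The rate is λ = 1/38.2 = 0.026178 per minute.
P(X > s+t | X > s) = e^(−λ(s+t))/e^(−λs) = e^(−λt), independent of s = 57.2.
P(X > 62.4) = e^(−1.6335) ≈ 0.195.

0.195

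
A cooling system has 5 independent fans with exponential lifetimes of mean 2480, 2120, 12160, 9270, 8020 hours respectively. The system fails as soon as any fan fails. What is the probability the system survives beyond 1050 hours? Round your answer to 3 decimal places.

0.287

The first failure time is exponential with rate Σλ_i = 1/2480 + 1/2120 + 1/12160 + 1/9270 + 1/8020 = 0.00118972 per hour.
P(min > 1050) = e^(−0.00118972·1050) = e^(−1.2492) ≈ 0.287.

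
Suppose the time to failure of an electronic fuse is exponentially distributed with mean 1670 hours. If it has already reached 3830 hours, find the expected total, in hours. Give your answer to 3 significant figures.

5500

The rate is λ = 1/1670 = 0.000598802 per hour.
By memorylessness, E[X | X > 3830] = 3830 + 1/λ = 3830 + 1670 = 5500 hours.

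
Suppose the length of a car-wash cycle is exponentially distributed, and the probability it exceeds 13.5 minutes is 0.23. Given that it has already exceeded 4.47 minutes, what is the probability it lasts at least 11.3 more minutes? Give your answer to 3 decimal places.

From e^(−λ·13.5) = 0.23, λ = −ln(0.23)/13.5 = 0.108865.
Memoryless: P(X > 4.47+11.3 | X > 4.47) = P(X > 11.3) = e^(−0.108865·11.3) ≈ 0.292.

0.292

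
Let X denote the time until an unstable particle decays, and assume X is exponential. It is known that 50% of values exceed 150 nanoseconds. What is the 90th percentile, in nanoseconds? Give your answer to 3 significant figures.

498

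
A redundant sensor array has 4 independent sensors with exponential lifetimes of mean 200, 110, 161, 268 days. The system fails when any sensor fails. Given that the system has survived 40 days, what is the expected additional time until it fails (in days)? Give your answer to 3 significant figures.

41.6

First-failure rate Σλ = 1/200 + 1/110 + 1/161 + 1/268 = 0.0240334.
By memorylessness the expected residual is 1/Σλ = 41.6087 days, regardless of the 40 already elapsed.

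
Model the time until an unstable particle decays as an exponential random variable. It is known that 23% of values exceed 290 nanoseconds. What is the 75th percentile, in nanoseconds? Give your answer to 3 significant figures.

274

e^(−λ·290) = 0.23 ⇒ λ = −ln(0.23)/290 = 0.00506785.
75th percentile: 1 − e^(−λt) = 0.75, t = −ln(0.25)/λ = 273.547 nanoseconds.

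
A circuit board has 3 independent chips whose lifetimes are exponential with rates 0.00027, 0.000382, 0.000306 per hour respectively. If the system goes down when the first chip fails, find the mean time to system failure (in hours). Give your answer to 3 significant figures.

The time to first failure is exponential with rate Σλ = 0.00027 + 0.000382 + 0.000306 = 0.000958.
E[min] = 1/Σλ = 1/0.000958 = 1043.84 hours.

1040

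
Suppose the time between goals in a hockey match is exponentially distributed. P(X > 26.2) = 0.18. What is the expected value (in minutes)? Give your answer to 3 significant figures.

e^(−λ·26.2) = 0.18 ⇒ λ = −ln(0.18)/26.2 = 0.0654503.
Mean = 1/λ = 15.2788 minutes.

15.3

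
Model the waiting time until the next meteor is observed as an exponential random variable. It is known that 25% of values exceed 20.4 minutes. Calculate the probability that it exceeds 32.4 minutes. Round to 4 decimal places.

0.1106

e^(−λ·20.4) = 0.25 ⇒ λ = −ln(0.25)/20.4 = 0.0679556.
P(X > 32.4) = e^(−0.0679556·32.4) = e^(−2.2018) ≈ 0.1106.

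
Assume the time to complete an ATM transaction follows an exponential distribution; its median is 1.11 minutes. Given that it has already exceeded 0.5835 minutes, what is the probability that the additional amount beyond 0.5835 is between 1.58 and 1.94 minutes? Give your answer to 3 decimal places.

0.075

For an exponential, median = ln(2)/λ, so λ = ln 2 / 1.11 = 0.624457 per minute.
Memoryless: the residual past 0.5835 is again Exp(λ).
P(1.58 < residual < 1.94) = e^(−λ·1.58) − e^(−λ·1.94) = 0.37283 − 0.29777 ≈ 0.075.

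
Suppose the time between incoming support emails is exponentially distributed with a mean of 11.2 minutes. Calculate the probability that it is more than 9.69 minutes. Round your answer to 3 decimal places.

0.421

The rate is λ = 1/11.2 = 0.0892857 per minute.
P(X > 9.69) = e^(−λ·9.69) = e^(−0.86518) ≈ 0.421.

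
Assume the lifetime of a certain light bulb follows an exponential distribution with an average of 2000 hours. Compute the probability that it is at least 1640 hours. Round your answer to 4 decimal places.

0.4404

The rate is λ = 1/2000 = 0.0005 per hour.
P(X > 1640) = e^(−λ·1640) = e^(−0.82) ≈ 0.4404.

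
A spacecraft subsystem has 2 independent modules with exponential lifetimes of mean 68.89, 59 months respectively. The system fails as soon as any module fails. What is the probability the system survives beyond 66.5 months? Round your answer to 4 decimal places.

The first failure time is exponential with rate Σλ_i = 1/68.89 + 1/59 = 0.031465 per month.
P(min > 66.5) = e^(−0.031465·66.5) = e^(−2.0924) ≈ 0.1234.

0.1234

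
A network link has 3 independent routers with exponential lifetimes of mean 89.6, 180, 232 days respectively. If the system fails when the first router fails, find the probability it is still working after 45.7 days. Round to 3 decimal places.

0.383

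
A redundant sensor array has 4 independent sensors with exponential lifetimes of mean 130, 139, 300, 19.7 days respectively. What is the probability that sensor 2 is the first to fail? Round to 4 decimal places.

0.1043

Rates: λ_i = 1/mean_i → 0.00769231, 0.00719424, 0.00333333, 0.0507614; Σλ = 0.0689813.
P(sensor 2 first) = λ_2/Σλ = 0.00719424/0.0689813 ≈ 0.1043.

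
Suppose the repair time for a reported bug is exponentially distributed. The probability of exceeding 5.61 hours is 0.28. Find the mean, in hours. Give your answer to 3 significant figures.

e^(−λ·5.61) = 0.28 ⇒ λ = −ln(0.28)/5.61 = 0.22691.
Mean = 1/λ = 4.40703 hours.

4.41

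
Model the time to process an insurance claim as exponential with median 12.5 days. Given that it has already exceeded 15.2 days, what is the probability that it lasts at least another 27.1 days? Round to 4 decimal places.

0.2225

For an exponential, median = ln(2)/λ, so λ = ln 2 / 12.5 = 0.0554518 per day.
P(X > s+t | X > s) = e^(−λ(s+t))/e^(−λs) = e^(−λt), independent of s = 15.2.
P(X > 27.1) = e^(−1.5027) ≈ 0.2225.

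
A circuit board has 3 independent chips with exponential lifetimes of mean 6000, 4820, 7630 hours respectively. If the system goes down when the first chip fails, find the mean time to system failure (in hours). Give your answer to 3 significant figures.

1980

The first failure time is exponential with rate Σλ_i = 1/6000 + 1/4820 + 1/7630 = 0.000505197 per hour.
E[min] = 1/Σλ = 1/0.000505197 = 1979.43 hours.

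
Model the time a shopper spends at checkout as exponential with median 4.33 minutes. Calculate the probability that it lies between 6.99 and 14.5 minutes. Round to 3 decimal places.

For an exponential, median = ln(2)/λ, so λ = ln 2 / 4.33 = 0.16008 per minute.
P(6.99 < X < 14.5) = e^(−λ·6.99) − e^(−λ·14.5) = 0.32662 − 0.09816 ≈ 0.228.

0.228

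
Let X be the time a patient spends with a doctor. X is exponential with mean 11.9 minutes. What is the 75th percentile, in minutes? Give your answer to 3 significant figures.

16.5

The rate is λ = 1/11.9 = 0.0840336 per minute.
Set 1 − e^(−λt) = 0.75, so t = −ln(0.25)/λ = 1.3863/0.0840336 ≈ 16.4969 minutes.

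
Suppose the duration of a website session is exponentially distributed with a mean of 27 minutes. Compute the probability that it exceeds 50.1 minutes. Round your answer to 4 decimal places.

The rate is λ = 1/27 = 0.037037 per minute.
P(X > 50.1) = e^(−λ·50.1) = e^(−1.8556) ≈ 0.1564.

0.1564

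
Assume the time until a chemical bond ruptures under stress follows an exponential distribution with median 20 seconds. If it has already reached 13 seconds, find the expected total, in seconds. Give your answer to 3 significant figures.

For an exponential, median = ln(2)/λ, so λ = ln 2 / 20 = 0.0346574 per second.
By memorylessness, E[X | X > 13] = 13 + 1/λ = 13 + 28.8539 = 41.8539 seconds.

41.9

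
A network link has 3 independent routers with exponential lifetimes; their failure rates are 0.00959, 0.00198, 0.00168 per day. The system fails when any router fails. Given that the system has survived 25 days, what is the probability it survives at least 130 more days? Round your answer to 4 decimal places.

0.1786

Time to first failure ~ Exp(Σλ) with Σλ = 0.01325.
By memorylessness, P(T > 25+130 | T > 25) = P(T > 130) = e^(−0.01325·130) ≈ 0.1786.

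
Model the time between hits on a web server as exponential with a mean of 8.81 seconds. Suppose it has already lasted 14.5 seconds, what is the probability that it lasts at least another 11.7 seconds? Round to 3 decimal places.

The rate is λ = 1/8.81 = 0.113507 per second.
By the memoryless property, P(X > 14.5+11.7 | X > 14.5) = P(X > 11.7).
P(X > 11.7) = e^(−1.328) ≈ 0.265.

0.265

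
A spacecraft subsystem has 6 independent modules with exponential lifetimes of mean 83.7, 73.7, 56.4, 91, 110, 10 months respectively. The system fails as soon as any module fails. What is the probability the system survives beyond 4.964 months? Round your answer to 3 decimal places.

0.445

The first failure time is exponential with rate Σλ_i = 1/83.7 + 1/73.7 + 1/56.4 + 1/91 + 1/110 + 1/10 = 0.163326 per month.
P(min > 4.964) = e^(−0.163326·4.964) = e^(−0.81075) ≈ 0.445.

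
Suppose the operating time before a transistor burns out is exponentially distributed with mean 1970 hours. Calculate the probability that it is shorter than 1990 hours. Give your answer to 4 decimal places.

0.6358

The rate is λ = 1/1970 = 0.000507614 per hour.
P(X ≤ 1990) = 1 − e^(−λ·1990) = 1 − e^(−1.0102) ≈ 0.6358.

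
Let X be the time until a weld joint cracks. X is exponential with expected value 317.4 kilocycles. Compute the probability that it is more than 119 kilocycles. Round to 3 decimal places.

The rate is λ = 1/317.4 = 0.0031506 per kilocycle.
P(X > 119) = e^(−λ·119) = e^(−0.37492) ≈ 0.687.

0.687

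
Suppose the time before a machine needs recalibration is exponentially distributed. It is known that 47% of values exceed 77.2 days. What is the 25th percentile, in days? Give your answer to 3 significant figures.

e^(−λ·77.2) = 0.47 ⇒ λ = −ln(0.47)/77.2 = 0.00978009.
25th percentile: 1 − e^(−λt) = 0.25, t = −ln(0.75)/λ = 29.4151 days.

29.4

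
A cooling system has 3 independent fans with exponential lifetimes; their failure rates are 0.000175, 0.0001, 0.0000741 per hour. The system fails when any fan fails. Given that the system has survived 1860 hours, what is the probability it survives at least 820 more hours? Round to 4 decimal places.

0.7511

Time to first failure ~ Exp(Σλ) with Σλ = 0.0003491.
By memorylessness, P(T > 1860+820 | T > 1860) = P(T > 820) = e^(−0.0003491·820) ≈ 0.7511.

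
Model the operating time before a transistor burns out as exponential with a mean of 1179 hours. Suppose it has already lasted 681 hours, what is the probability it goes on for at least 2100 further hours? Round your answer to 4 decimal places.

The rate is λ = 1/1179 = 0.000848176 per hour.
By the memoryless property, P(X > 681+2100 | X > 681) = P(X > 2100).
P(X > 2100) = e^(−1.7812) ≈ 0.1684.

0.1684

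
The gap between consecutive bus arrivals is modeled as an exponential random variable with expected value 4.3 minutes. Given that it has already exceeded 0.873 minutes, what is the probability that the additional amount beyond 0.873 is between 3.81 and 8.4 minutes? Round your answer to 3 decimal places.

The rate is λ = 1/4.3 = 0.232558 per minute.
Memoryless: the residual past 0.873 is again Exp(λ).
P(3.81 < residual < 8.4) = e^(−λ·3.81) − e^(−λ·8.4) = 0.41228 − 0.14178 ≈ 0.271.

0.271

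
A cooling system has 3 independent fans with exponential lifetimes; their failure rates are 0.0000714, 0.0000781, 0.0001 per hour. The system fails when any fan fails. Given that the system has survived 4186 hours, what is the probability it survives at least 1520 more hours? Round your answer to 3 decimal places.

0.684

Time to first failure ~ Exp(Σλ) with Σλ = 0.0002495.
By memorylessness, P(T > 4186+1520 | T > 4186) = P(T > 1520) = e^(−0.0002495·1520) ≈ 0.684.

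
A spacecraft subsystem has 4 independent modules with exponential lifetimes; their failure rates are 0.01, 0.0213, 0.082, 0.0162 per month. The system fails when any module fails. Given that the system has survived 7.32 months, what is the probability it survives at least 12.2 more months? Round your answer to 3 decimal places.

0.206

Time to first failure ~ Exp(Σλ) with Σλ = 0.1295.
By memorylessness, P(T > 7.32+12.2 | T > 7.32) = P(T > 12.2) = e^(−0.1295·12.2) ≈ 0.206.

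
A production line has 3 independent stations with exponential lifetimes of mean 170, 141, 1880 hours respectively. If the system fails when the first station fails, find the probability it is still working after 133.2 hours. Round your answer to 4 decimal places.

0.1655

The first failure time is exponential with rate Σλ_i = 1/170 + 1/141 + 1/1880 = 0.0135065 per hour.
P(min > 133.2) = e^(−0.0135065·133.2) = e^(−1.7991) ≈ 0.1655.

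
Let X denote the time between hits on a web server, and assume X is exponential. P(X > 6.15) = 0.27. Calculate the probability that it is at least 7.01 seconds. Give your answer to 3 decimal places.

0.225

e^(−λ·6.15) = 0.27 ⇒ λ = −ln(0.27)/6.15 = 0.2129.
P(X > 7.01) = e^(−0.2129·7.01) = e^(−1.4924) ≈ 0.225.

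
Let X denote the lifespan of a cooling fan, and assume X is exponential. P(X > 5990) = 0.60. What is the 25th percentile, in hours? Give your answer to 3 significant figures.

3370

e^(−λ·5990) = 0.60 ⇒ λ = −ln(0.60)/5990 = 0.0000852797.
25th percentile: 1 − e^(−λt) = 0.25, t = −ln(0.75)/λ = 3373.39 hours.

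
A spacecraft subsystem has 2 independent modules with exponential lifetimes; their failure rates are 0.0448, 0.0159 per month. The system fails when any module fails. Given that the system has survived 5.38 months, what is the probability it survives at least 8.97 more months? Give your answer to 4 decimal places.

0.5801

Time to first failure ~ Exp(Σλ) with Σλ = 0.0607.
By memorylessness, P(T > 5.38+8.97 | T > 5.38) = P(T > 8.97) = e^(−0.0607·8.97) ≈ 0.5801.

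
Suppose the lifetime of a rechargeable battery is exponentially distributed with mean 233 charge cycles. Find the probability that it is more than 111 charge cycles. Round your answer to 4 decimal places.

0.6210

The rate is λ = 1/233 = 0.00429185 per charge cycle.
P(X > 111) = e^(−λ·111) = e^(−0.47639) ≈ 0.6210.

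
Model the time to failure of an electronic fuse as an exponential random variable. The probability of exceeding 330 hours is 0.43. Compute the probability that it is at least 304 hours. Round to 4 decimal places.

0.4596

e^(−λ·330) = 0.43 ⇒ λ = −ln(0.43)/330 = 0.00255749.
P(X > 304) = e^(−0.00255749·304) = e^(−0.77748) ≈ 0.4596.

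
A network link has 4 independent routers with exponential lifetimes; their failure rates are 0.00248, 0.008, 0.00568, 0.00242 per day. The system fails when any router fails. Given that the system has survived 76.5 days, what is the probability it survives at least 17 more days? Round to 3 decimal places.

0.729

Time to first failure ~ Exp(Σλ) with Σλ = 0.01858.
By memorylessness, P(T > 76.5+17 | T > 76.5) = P(T > 17) = e^(−0.01858·17) ≈ 0.729.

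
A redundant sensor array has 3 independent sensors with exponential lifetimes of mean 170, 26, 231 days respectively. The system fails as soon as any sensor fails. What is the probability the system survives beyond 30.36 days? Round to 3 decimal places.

The first failure time is exponential with rate Σλ_i = 1/170 + 1/26 + 1/231 = 0.0486729 per day.
P(min > 30.36) = e^(−0.0486729·30.36) = e^(−1.4777) ≈ 0.228.

0.228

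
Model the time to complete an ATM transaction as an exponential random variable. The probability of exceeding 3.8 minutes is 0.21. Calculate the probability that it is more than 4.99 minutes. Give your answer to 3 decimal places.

e^(−λ·3.8) = 0.21 ⇒ λ = −ln(0.21)/3.8 = 0.410697.
P(X > 4.99) = e^(−0.410697·4.99) = e^(−2.0494) ≈ 0.129.

0.129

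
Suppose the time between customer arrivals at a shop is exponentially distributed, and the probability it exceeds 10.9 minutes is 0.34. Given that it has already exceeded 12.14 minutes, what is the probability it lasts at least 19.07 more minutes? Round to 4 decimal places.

From e^(−λ·10.9) = 0.34, λ = −ln(0.34)/10.9 = 0.0989734.
Memoryless: P(X > 12.14+19.07 | X > 12.14) = P(X > 19.07) = e^(−0.0989734·19.07) ≈ 0.1515.

0.1515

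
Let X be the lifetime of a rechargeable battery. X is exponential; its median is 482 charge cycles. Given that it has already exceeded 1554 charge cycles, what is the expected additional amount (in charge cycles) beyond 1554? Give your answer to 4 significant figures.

695.4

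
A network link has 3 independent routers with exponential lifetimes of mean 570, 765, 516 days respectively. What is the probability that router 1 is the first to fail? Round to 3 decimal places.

0.351

Rates: λ_i = 1/mean_i → 0.00175439, 0.00130719, 0.00193798; Σλ = 0.00499956.
P(router 1 first) = λ_1/Σλ = 0.00175439/0.00499956 ≈ 0.351.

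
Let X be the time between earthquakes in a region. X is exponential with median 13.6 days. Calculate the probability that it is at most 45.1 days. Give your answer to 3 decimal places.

0.900

For an exponential, median = ln(2)/λ, so λ = ln 2 / 13.6 = 0.0509667 per day.
P(X ≤ 45.1) = 1 − e^(−λ·45.1) = 1 − e^(−2.2986) ≈ 0.900.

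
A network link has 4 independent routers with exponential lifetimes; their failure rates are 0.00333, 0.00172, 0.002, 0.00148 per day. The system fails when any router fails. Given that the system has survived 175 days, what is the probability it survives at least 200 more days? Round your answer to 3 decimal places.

Time to first failure ~ Exp(Σλ) with Σλ = 0.00853.
By memorylessness, P(T > 175+200 | T > 175) = P(T > 200) = e^(−0.00853·200) ≈ 0.182.

0.182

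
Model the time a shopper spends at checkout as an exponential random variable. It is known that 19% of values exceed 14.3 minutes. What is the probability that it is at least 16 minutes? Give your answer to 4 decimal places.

e^(−λ·14.3) = 0.19 ⇒ λ = −ln(0.19)/14.3 = 0.116135.
P(X > 16) = e^(−0.116135·16) = e^(−1.8582) ≈ 0.1560.

0.1560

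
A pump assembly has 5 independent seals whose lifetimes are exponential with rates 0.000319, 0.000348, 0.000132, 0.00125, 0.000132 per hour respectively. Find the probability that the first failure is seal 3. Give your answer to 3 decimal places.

0.061

The time to first failure is exponential with rate Σλ = 0.000319 + 0.000348 + 0.000132 + 0.00125 + 0.000132 = 0.002181.
P(seal 3 first) = λ_3/Σλ = 0.000132/0.002181 ≈ 0.061.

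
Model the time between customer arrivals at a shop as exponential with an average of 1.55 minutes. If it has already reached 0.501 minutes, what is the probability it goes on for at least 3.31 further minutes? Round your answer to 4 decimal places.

0.1182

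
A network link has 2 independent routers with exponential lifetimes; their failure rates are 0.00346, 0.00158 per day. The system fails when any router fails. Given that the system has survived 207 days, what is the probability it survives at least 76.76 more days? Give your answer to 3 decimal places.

Time to first failure ~ Exp(Σλ) with Σλ = 0.00504.
By memorylessness, P(T > 207+76.76 | T > 207) = P(T > 76.76) = e^(−0.00504·76.76) ≈ 0.679.

0.679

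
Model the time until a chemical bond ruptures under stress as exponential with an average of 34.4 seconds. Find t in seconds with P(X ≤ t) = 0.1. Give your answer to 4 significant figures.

3.624

The rate is λ = 1/34.4 = 0.0290698 per second.
Set 1 − e^(−λt) = 0.1, so t = −ln(0.9)/λ = 0.10536/0.0290698 ≈ 3.6244 seconds.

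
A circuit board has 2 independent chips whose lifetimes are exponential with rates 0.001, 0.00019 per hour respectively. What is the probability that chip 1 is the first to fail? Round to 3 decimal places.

0.840

The time to first failure is exponential with rate Σλ = 0.001 + 0.00019 = 0.00119.
P(chip 1 first) = λ_1/Σλ = 0.001/0.00119 ≈ 0.840.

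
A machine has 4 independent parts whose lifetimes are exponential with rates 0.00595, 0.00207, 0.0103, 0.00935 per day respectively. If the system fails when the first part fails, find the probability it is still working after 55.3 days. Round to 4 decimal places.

0.2165

The time to first failure is exponential with rate Σλ = 0.00595 + 0.00207 + 0.0103 + 0.00935 = 0.02767.
P(min > 55.3) = e^(−0.02767·55.3) = e^(−1.5302) ≈ 0.2165.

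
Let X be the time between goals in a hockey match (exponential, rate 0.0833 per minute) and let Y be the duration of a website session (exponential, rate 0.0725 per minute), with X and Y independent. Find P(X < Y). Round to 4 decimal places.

0.5347

λ_1 = 0.0833, λ_2 = 0.0725.
For independent exponentials, P(X < Y) = λ_1/(λ_1+λ_2) = 0.0833/0.1558 ≈ 0.5347.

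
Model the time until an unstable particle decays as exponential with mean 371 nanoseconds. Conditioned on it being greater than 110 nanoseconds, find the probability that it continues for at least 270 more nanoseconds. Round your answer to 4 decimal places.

The rate is λ = 1/371 = 0.00269542 per nanosecond.
P(X > s+t | X > s) = e^(−λ(s+t))/e^(−λs) = e^(−λt), independent of s = 110.
P(X > 270) = e^(−0.72776) ≈ 0.4830.

0.4830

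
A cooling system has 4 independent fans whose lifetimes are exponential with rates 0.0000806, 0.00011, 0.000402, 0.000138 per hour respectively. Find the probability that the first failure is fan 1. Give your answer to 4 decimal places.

The time to first failure is exponential with rate Σλ = 0.0000806 + 0.00011 + 0.000402 + 0.000138 = 0.0007306.
P(fan 1 first) = λ_1/Σλ = 0.0000806/0.0007306 ≈ 0.1103.

0.1103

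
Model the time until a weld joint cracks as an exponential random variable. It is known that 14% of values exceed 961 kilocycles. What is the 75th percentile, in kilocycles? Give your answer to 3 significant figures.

678

e^(−λ·961) = 0.14 ⇒ λ = −ln(0.14)/961 = 0.0020459.
75th percentile: 1 − e^(−λt) = 0.75, t = −ln(0.25)/λ = 677.595 kilocycles.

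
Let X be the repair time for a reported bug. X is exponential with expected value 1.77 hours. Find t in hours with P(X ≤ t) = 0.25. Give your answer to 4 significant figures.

The rate is λ = 1/1.77 = 0.564972 per hour.
Set 1 − e^(−λt) = 0.25, so t = −ln(0.75)/λ = 0.28768/0.564972 ≈ 0.509197 hours.

0.5092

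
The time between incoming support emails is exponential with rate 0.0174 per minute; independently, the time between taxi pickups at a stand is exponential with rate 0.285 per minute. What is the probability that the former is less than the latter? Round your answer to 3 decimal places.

λ_1 = 0.0174, λ_2 = 0.285.
For independent exponentials, P(the former < the latter) = λ_1/(λ_1+λ_2) = 0.0174/0.3024 ≈ 0.058.

0.058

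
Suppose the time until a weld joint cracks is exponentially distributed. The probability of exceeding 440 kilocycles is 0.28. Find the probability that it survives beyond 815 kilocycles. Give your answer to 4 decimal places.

e^(−λ·440) = 0.28 ⇒ λ = −ln(0.28)/440 = 0.0028931.
P(X > 815) = e^(−0.0028931·815) = e^(−2.3579) ≈ 0.0946.

0.0946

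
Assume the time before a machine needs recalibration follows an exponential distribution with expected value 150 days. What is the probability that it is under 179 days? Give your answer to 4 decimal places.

The rate is λ = 1/150 = 0.00666667 per day.
P(X ≤ 179) = 1 − e^(−λ·179) = 1 − e^(−1.1933) ≈ 0.6968.

0.6968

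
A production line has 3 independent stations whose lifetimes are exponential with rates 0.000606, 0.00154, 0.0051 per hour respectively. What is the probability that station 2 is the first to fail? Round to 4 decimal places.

The time to first failure is exponential with rate Σλ = 0.000606 + 0.00154 + 0.0051 = 0.007246.
P(station 2 first) = λ_2/Σλ = 0.00154/0.007246 ≈ 0.2125.

0.2125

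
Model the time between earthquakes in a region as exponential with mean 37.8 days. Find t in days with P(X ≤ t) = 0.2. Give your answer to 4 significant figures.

8.435

The rate is λ = 1/37.8 = 0.026455 per day.
Set 1 − e^(−λt) = 0.2, so t = −ln(0.8)/λ = 0.22314/0.026455 ≈ 8.43483 days.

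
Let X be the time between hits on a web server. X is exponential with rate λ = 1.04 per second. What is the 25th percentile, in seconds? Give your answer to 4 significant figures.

0.2766

Set 1 − e^(−λt) = 0.25, so t = −ln(0.75)/λ = 0.28768/1.04 ≈ 0.276617 seconds.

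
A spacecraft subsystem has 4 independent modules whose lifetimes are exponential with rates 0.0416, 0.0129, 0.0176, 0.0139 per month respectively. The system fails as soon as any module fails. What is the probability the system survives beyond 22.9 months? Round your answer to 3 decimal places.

0.140

The time to first failure is exponential with rate Σλ = 0.0416 + 0.0129 + 0.0176 + 0.0139 = 0.086.
P(min > 22.9) = e^(−0.086·22.9) = e^(−1.9694) ≈ 0.140.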